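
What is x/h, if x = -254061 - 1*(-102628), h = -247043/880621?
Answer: 133355079893/247043 ≈ 5.3981e+5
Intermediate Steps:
h = -247043/880621 (h = -247043*1/880621 = -247043/880621 ≈ -0.28053)
x = -151433 (x = -254061 + 102628 = -151433)
x/h = -151433/(-247043/880621) = -151433*(-880621/247043) = 133355079893/247043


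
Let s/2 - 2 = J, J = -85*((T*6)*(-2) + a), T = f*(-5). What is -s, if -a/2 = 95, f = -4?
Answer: -73104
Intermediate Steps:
T = 20 (T = -4*(-5) = 20)
a = -190 (a = -2*95 = -190)
J = 36550 (J = -85*((20*6)*(-2) - 190) = -85*(120*(-2) - 190) = -85*(-240 - 190) = -85*(-430) = 36550)
s = 73104 (s = 4 + 2*36550 = 4 + 73100 = 73104)
-s = -1*73104 = -73104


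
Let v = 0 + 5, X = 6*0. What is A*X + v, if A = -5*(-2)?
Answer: 5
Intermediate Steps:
X = 0
A = 10
v = 5
A*X + v = 10*0 + 5 = 0 + 5 = 5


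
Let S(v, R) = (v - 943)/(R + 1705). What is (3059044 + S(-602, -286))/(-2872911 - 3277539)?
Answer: -482309099/969720950 ≈ -0.49737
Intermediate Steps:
S(v, R) = (-943 + v)/(1705 + R)
(3059044 + S(-602, -286))/(-2872911 - 3277539) = (3059044 + (-943 - 602)/(1705 - 286))/(-2872911 - 3277539) = (3059044 - 1545/1419)/(-6150450) = (3059044 + (1/1419)*(-1545))*(-1/6150450) = (3059044 - 515/473)*(-1/6150450) = (1446927297/473)*(-1/6150450) = -482309099/969720950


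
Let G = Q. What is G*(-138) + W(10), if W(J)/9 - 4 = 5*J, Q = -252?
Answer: 35262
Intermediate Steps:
W(J) = 36 + 45*J (W(J) = 36 + 9*(5*J) = 36 + 45*J)
G = -252
G*(-138) + W(10) = -252*(-138) + (36 + 45*10) = 34776 + (36 + 450) = 34776 + 486 = 35262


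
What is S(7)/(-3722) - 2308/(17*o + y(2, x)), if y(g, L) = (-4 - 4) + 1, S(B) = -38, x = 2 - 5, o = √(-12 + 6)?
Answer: 30100193/3318163 + 39236*I*√6/1783 ≈ 9.0714 + 53.903*I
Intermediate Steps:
o = I*√6 (o = √(-6) = I*√6 ≈ 2.4495*I)
x = -3
y(g, L) = -7 (y(g, L) = -8 + 1 = -7)
S(7)/(-3722) - 2308/(17*o + y(2, x)) = -38/(-3722) - 2308/(17*(I*√6) - 7) = -38*(-1/3722) - 2308/(17*I*√6 - 7) = 19/1861 - 2308/(-7 + 17*I*√6)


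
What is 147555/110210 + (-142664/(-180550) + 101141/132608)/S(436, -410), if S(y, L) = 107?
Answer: 178555591585593/131934454131200 ≈ 1.3534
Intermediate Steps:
147555/110210 + (-142664/(-180550) + 101141/132608)/S(436, -410) = 147555/110210 + (-142664/(-180550) + 101141/132608)/107 = 147555*(1/110210) + (-142664*(-1/180550) + 101141*(1/132608))*(1/107) = 29511/22042 + (71332/90275 + 101141/132608)*(1/107) = 29511/22042 + (18589697631/11971187200)*(1/107) = 29511/22042 + 18589697631/1280917030400 = 178555591585593/131934454131200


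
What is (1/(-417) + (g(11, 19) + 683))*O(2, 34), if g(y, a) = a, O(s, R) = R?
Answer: 9952922/417 ≈ 23868.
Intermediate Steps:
(1/(-417) + (g(11, 19) + 683))*O(2, 34) = (1/(-417) + (19 + 683))*34 = (-1/417 + 702)*34 = (292733/417)*34 = 9952922/417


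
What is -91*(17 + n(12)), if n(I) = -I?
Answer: -455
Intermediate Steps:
-91*(17 + n(12)) = -91*(17 - 1*12) = -91*(17 - 12) = -91*5 = -455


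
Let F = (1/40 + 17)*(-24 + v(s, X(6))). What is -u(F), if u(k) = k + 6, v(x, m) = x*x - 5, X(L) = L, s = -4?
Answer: 8613/40 ≈ 215.32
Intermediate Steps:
v(x, m) = -5 + x**2 (v(x, m) = x**2 - 5 = -5 + x**2)
F = -8853/40 (F = (1/40 + 17)*(-24 + (-5 + (-4)**2)) = (1/40 + 17)*(-24 + (-5 + 16)) = 681*(-24 + 11)/40 = (681/40)*(-13) = -8853/40 ≈ -221.32)
u(k) = 6 + k
-u(F) = -(6 - 8853/40) = -1*(-8613/40) = 8613/40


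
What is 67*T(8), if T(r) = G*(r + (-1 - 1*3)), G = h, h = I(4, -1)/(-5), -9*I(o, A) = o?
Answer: 1072/45 ≈ 23.822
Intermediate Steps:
I(o, A) = -o/9
h = 4/45 (h = -1/9*4/(-5) = -4/9*(-1/5) = 4/45 ≈ 0.088889)
G = 4/45 ≈ 0.088889
T(r) = -16/45 + 4*r/45 (T(r) = 4*(r + (-1 - 1*3))/45 = 4*(r + (-1 - 3))/45 = 4*(r - 4)/45 = 4*(-4 + r)/45 = -16/45 + 4*r/45)
67*T(8) = 67*(-16/45 + (4/45)*8) = 67*(-16/45 + 32/45) = 67*(16/45) = 1072/45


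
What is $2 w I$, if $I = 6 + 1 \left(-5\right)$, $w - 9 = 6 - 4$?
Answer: $22$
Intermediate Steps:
$w = 11$ ($w = 9 + \left(6 - 4\right) = 9 + 2 = 11$)
$I = 1$ ($I = 6 - 5 = 1$)
$2 w I = 2 \cdot 11 \cdot 1 = 22 \cdot 1 = 22$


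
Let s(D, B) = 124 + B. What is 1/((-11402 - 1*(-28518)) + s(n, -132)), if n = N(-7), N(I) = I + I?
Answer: 1/17108 ≈ 5.8452e-5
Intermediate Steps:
N(I) = 2*I
n = -14 (n = 2*(-7) = -14)
1/((-11402 - 1*(-28518)) + s(n, -132)) = 1/((-11402 - 1*(-28518)) + (124 - 132)) = 1/((-11402 + 28518) - 8) = 1/(17116 - 8) = 1/17108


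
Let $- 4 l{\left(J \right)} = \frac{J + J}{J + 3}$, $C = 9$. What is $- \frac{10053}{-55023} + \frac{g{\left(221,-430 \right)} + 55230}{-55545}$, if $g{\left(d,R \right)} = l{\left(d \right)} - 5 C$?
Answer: $- \frac{370051468559}{456400378560} \approx -0.8108$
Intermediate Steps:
$l{\left(J \right)} = - \frac{J}{2 \left(3 + J\right)}$ ($l{\left(J \right)} = - \frac{\left(J + J\right) \frac{1}{J + 3}}{4} = - \frac{2 J \frac{1}{3 + J}}{4} = - \frac{J}{2 \left(3 + J\right)}$)
$g{\left(d,R \right)} = -45 - \frac{d}{6 + 2 d}$ ($g{\left(d,R \right)} = - \frac{d}{6 + 2 d} - 45 = -45 - \frac{d}{6 + 2 d}$)
$- \frac{10053}{-55023} + \frac{g{\left(221,-430 \right)} + 55230}{-55545} = - \frac{10053}{-55023} + \frac{\frac{-270 - 20111}{2 \left(3 + 221\right)} + 55230}{-55545} = \left(-10053\right) \left(- \frac{1}{55023}\right) + \left(\frac{-270 - 20111}{2 \cdot 224} + 55230\right) \left(- \frac{1}{55545}\right) = \frac{3351}{18341} + \left(\frac{1}{2} \cdot \frac{1}{224} \left(-20381\right) + 55230\right) \left(- \frac{1}{55545}\right) = \frac{3351}{18341} + \left(- \frac{20381}{448} + 55230\right) \left(- \frac{1}{55545}\right) = \frac{3351}{18341} + \frac{24722659}{448} \left(- \frac{1}{55545}\right) = \frac{3351}{18341} - \frac{24722659}{24884160} = - \frac{370051468559}{456400378560}$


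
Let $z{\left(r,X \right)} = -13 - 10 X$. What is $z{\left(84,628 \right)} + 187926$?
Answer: $181633$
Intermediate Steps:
$z{\left(84,628 \right)} + 187926 = \left(-13 - 6280\right) + 187926 = -6293 + 187926 = 181633$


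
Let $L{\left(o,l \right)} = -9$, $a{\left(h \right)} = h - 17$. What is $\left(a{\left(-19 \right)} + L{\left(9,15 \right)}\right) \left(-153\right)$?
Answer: $6885$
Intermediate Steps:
$a{\left(h \right)} = -17 + h$
$\left(a{\left(-19 \right)} + L{\left(9,15 \right)}\right) \left(-153\right) = \left(\left(-17 - 19\right) - 9\right) \left(-153\right) = \left(-36 - 9\right) \left(-153\right) = \left(-45\right) \left(-153\right) = 6885$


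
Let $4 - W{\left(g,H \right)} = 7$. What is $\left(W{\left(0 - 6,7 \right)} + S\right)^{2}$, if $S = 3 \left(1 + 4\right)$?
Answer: $144$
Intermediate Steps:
$W{\left(g,H \right)} = -3$ ($W{\left(g,H \right)} = 4 - 7 = -3$)
$S = 15$ ($S = 3 \cdot 5 = 15$)
$\left(W{\left(0 - 6,7 \right)} + S\right)^{2} = \left(-3 + 15\right)^{2} = 12^{2} = 144$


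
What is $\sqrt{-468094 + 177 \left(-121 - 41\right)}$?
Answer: $8 i \sqrt{7762} \approx 704.82 i$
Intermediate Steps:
$\sqrt{-468094 + 177 \left(-121 - 41\right)} = \sqrt{-468094 + 177 \left(-162\right)} = \sqrt{-468094 - 28674} = \sqrt{-496768} = 8 i \sqrt{7762}$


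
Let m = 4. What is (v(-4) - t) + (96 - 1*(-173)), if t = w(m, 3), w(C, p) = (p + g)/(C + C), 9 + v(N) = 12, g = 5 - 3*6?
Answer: 1093/4 ≈ 273.25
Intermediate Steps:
g = -13 (g = 5 - 18 = -13)
v(N) = 3 (v(N) = -9 + 12 = 3)
w(C, p) = (-13 + p)/(2*C) (w(C, p) = (p - 13)/(C + C) = (-13 + p)/((2*C)) = (-13 + p)*(1/(2*C)) = (-13 + p)/(2*C))
t = -5/4 (t = (1/2)*(-13 + 3)/4 = (1/2)*(1/4)*(-10) = -5/4 ≈ -1.2500)
(v(-4) - t) + (96 - 1*(-173)) = (3 - 1*(-5/4)) + (96 - 1*(-173)) = (3 + 5/4) + (96 + 173) = 17/4 + 269 = 1093/4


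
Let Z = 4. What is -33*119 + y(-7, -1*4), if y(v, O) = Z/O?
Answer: -3928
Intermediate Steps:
y(v, O) = 4/O
-33*119 + y(-7, -1*4) = -33*119 + 4/((-1*4)) = -3927 + 4/(-4) = -3927 + 4*(-1/4) = -3927 - 1 = -3928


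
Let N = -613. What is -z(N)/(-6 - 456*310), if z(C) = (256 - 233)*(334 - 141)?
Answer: 4439/141366 ≈ 0.031401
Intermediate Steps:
z(C) = 4439 (z(C) = 23*193 = 4439)
-z(N)/(-6 - 456*310) = -4439/(-6 - 456*310) = -4439/(-6 - 141360) = -4439/(-141366) = -4439*(-1)/141366 = -1*(-4439/141366) = 4439/141366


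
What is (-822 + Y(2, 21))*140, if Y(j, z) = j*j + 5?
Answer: -113820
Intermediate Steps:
Y(j, z) = 5 + j² (Y(j, z) = j² + 5 = 5 + j²)
(-822 + Y(2, 21))*140 = (-822 + (5 + 2²))*140 = (-822 + (5 + 4))*140 = (-822 + 9)*140 = -813*140 = -113820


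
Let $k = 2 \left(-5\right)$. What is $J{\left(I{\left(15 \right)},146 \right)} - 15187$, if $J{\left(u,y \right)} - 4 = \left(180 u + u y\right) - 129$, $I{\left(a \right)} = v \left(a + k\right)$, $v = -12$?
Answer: $-34872$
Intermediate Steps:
$k = -10$
$I{\left(a \right)} = 120 - 12 a$ ($I{\left(a \right)} = - 12 \left(a - 10\right) = - 12 \left(-10 + a\right) = 120 - 12 a$)
$J{\left(u,y \right)} = -125 + 180 u + u y$ ($J{\left(u,y \right)} = 4 - \left(129 - 180 u - u y\right) = 4 + \left(-129 + 180 u + u y\right) = -125 + 180 u + u y$)
$J{\left(I{\left(15 \right)},146 \right)} - 15187 = \left(-125 + 180 \left(120 - 180\right) + \left(120 - 180\right) 146\right) - 15187 = \left(-125 + 180 \left(-60\right) - 8760\right) - 15187 = \left(-125 - 10800 - 8760\right) - 15187 = -19685 - 15187 = -34872$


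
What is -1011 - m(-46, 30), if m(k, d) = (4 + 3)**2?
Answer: -1060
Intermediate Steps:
m(k, d) = 49 (m(k, d) = 7**2 = 49)
-1011 - m(-46, 30) = -1011 - 1*49 = -1011 - 49 = -1060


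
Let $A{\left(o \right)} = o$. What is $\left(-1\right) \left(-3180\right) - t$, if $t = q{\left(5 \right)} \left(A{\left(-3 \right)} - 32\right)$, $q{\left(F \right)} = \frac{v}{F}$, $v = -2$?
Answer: $3166$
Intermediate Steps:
$q{\left(F \right)} = - \frac{2}{F}$
$t = 14$ ($t = - \frac{2}{5} \left(-3 - 32\right) = \left(-2\right) \frac{1}{5} \left(-35\right) = \left(- \frac{2}{5}\right) \left(-35\right) = 14$)
$\left(-1\right) \left(-3180\right) - t = \left(-1\right) \left(-3180\right) - 14 = 3180 - 14 = 3166$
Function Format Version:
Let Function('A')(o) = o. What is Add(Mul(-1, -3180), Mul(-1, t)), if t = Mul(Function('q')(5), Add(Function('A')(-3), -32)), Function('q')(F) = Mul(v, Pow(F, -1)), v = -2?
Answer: 3166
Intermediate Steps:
Function('q')(F) = Mul(-2, Pow(F, -1))
t = 14 (t = Mul(Mul(-2, Pow(5, -1)), Add(-3, -32)) = Mul(Mul(-2, Rational(1, 5)), -35) = Mul(Rational(-2, 5), -35) = 14)
Add(Mul(-1, -3180), Mul(-1, t)) = Add(Mul(-1, -3180), Mul(-1, 14)) = Add(3180, -14) = 3166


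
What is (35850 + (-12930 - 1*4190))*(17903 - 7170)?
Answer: 201029090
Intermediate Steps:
(35850 + (-12930 - 1*4190))*(17903 - 7170) = (35850 + (-12930 - 4190))*10733 = (35850 - 17120)*10733 = 18730*10733 = 201029090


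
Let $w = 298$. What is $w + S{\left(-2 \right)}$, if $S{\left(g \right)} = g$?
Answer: $296$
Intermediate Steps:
$w + S{\left(-2 \right)} = 298 - 2 = 296$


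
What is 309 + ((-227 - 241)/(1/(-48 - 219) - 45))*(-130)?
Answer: -1566417/1502 ≈ -1042.9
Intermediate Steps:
309 + ((-227 - 241)/(1/(-48 - 219) - 45))*(-130) = 309 - 468/(1/(-267) - 45)*(-130) = 309 - 468/(-1/267 - 45)*(-130) = 309 - 468/(-12016/267)*(-130) = 309 - 468*(-267/12016)*(-130) = 309 + (31239/3004)*(-130) = 309 - 2030535/1502 = -1566417/1502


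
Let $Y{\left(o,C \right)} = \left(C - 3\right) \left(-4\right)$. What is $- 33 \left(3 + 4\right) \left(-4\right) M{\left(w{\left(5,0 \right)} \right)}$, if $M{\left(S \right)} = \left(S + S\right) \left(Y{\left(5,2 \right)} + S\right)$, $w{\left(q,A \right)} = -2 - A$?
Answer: $-7392$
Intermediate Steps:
$Y{\left(o,C \right)} = 12 - 4 C$ ($Y{\left(o,C \right)} = \left(-3 + C\right) \left(-4\right) = 12 - 4 C$)
$M{\left(S \right)} = 2 S \left(4 + S\right)$ ($M{\left(S \right)} = \left(S + S\right) \left(\left(12 - 8\right) + S\right) = 2 S \left(\left(12 - 8\right) + S\right) = 2 S \left(4 + S\right)$)
$- 33 \left(3 + 4\right) \left(-4\right) M{\left(w{\left(5,0 \right)} \right)} = - 33 \left(3 + 4\right) \left(-4\right) 2 \left(-2 - 0\right) \left(4 - 2\right) = - 33 \cdot 7 \left(-4\right) 2 \left(-2 + 0\right) \left(4 + \left(-2 + 0\right)\right) = \left(-33\right) \left(-28\right) 2 \left(-2\right) \left(4 - 2\right) = 924 \cdot 2 \left(-2\right) 2 = 924 \left(-8\right) = -7392$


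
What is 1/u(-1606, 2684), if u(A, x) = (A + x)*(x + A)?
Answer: 1/1162084 ≈ 8.6052e-7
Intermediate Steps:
u(A, x) = (A + x)² (u(A, x) = (A + x)*(A + x) = (A + x)²)
1/u(-1606, 2684) = 1/((-1606 + 2684)²) = 1/(1078²) = 1/1162084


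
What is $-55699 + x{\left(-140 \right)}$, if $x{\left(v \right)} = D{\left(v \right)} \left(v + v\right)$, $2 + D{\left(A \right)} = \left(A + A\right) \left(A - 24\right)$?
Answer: $-12912739$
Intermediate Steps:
$D{\left(A \right)} = -2 + 2 A \left(-24 + A\right)$ ($D{\left(A \right)} = -2 + \left(A + A\right) \left(A - 24\right) = -2 + 2 A \left(-24 + A\right)$)
$x{\left(v \right)} = 2 v \left(-2 - 48 v + 2 v^{2}\right)$ ($x{\left(v \right)} = \left(-2 - 48 v + 2 v^{2}\right) \left(v + v\right) = \left(-2 - 48 v + 2 v^{2}\right) 2 v = 2 v \left(-2 - 48 v + 2 v^{2}\right)$)
$-55699 + x{\left(-140 \right)} = -55699 + 4 \left(-140\right) \left(-1 + \left(-140\right)^{2} - -3360\right) = -55699 + 4 \left(-140\right) \left(-1 + 19600 + 3360\right) = -55699 + 4 \left(-140\right) 22959 = -55699 - 12857040 = -12912739$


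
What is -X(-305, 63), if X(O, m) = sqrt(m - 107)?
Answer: -2*I*sqrt(11) ≈ -6.6332*I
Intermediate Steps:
X(O, m) = sqrt(-107 + m)
-X(-305, 63) = -sqrt(-107 + 63) = -sqrt(-44) = -2*I*sqrt(11)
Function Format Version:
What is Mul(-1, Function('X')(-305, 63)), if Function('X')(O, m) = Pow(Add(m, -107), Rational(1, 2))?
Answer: Mul(-2, I, Pow(11, Rational(1, 2))) ≈ Mul(-6.6332, I)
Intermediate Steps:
Function('X')(O, m) = Pow(Add(-107, m), Rational(1, 2))
Mul(-1, Function('X')(-305, 63)) = Mul(-1, Pow(Add(-107, 63), Rational(1, 2))) = Mul(-1, Pow(-44, Rational(1, 2))) = Mul(-1, Mul(2, I, Pow(11, Rational(1, 2)))) = Mul(-2, I, Pow(11, Rational(1, 2)))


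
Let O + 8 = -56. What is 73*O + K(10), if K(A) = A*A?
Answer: -4572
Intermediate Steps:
K(A) = A**2
O = -64 (O = -8 - 56 = -64)
73*O + K(10) = 73*(-64) + 10**2 = -4672 + 100 = -4572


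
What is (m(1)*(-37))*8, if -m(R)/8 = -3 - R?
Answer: -9472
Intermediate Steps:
m(R) = 24 + 8*R (m(R) = -8*(-3 - R) = 24 + 8*R)
(m(1)*(-37))*8 = ((24 + 8*1)*(-37))*8 = ((24 + 8)*(-37))*8 = (32*(-37))*8 = -1184*8 = -9472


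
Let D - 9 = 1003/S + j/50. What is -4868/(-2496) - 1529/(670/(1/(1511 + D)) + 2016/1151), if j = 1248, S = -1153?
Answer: 379456044871523/194708414022096 ≈ 1.9488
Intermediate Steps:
D = 953822/28825 (D = 9 + (1003/(-1153) + 1248/50) = 9 + (1003*(-1/1153) + 1248*(1/50)) = 9 + (-1003/1153 + 624/25) = 9 + 694397/28825 = 953822/28825 ≈ 33.090)
-4868/(-2496) - 1529/(670/(1/(1511 + D)) + 2016/1151) = -4868/(-2496) - 1529/(670/(1/(1511 + 953822/28825)) + 2016/1151) = -4868*(-1/2496) - 1529/(670/(1/(44508397/28825)) + 2016*(1/1151)) = 1217/624 - 1529/(670/(28825/44508397) + 2016/1151) = 1217/624 - 1529/(670*(44508397/28825) + 2016/1151) = 1217/624 - 1529/(5964125198/5765 + 2016/1151) = 1217/624 - 1529/6864719725138/6635515 = 1217/624 - 1529*6635515/6864719725138 = 1217/624 - 922336585/624065429558 = 379456044871523/194708414022096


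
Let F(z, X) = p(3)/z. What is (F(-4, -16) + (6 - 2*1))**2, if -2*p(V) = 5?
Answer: 1369/64 ≈ 21.391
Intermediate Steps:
p(V) = -5/2 (p(V) = -1/2*5 = -5/2)
F(z, X) = -5/(2*z)
(F(-4, -16) + (6 - 2*1))**2 = (-5/2/(-4) + (6 - 2*1))**2 = (-5/2*(-1/4) + (6 - 2))**2 = (5/8 + 4)**2 = (37/8)**2 = 1369/64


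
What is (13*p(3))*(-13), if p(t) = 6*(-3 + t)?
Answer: 0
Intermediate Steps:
p(t) = -18 + 6*t
(13*p(3))*(-13) = (13*(-18 + 6*3))*(-13) = (13*(-18 + 18))*(-13) = (13*0)*(-13) = 0*(-13) = 0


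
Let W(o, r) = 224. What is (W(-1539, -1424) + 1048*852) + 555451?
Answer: 1448571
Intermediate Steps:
(W(-1539, -1424) + 1048*852) + 555451 = (224 + 1048*852) + 555451 = (224 + 892896) + 555451 = 893120 + 555451 = 1448571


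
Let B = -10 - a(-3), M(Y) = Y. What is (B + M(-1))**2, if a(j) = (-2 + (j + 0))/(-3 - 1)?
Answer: 2401/16 ≈ 150.06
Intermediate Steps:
a(j) = 1/2 - j/4 (a(j) = (-2 + j)/(-4) = (-2 + j)*(-1/4) = 1/2 - j/4)
B = -45/4 (B = -10 - (1/2 - 1/4*(-3)) = -10 - (1/2 + 3/4) = -10 - 1*5/4 = -10 - 5/4 = -45/4 ≈ -11.250)
(B + M(-1))**2 = (-45/4 - 1)**2 = (-49/4)**2 = 2401/16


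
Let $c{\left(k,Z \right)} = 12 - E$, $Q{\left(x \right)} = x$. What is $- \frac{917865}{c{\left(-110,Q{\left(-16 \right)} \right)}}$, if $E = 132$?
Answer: $\frac{61191}{8} \approx 7648.9$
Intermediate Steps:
$c{\left(k,Z \right)} = -120$ ($c{\left(k,Z \right)} = 12 - 132 = -120$)
$- \frac{917865}{c{\left(-110,Q{\left(-16 \right)} \right)}} = - \frac{917865}{-120} = \left(-917865\right) \left(- \frac{1}{120}\right) = \frac{61191}{8}$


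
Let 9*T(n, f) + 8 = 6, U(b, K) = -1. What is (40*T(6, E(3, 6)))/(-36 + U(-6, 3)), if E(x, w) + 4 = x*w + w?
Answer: 80/333 ≈ 0.24024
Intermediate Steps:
E(x, w) = -4 + w + w*x (E(x, w) = -4 + (x*w + w) = -4 + (w*x + w) = -4 + (w + w*x) = -4 + w + w*x)
T(n, f) = -2/9 (T(n, f) = -8/9 + (⅑)*6 = -8/9 + ⅔ = -2/9)
(40*T(6, E(3, 6)))/(-36 + U(-6, 3)) = (40*(-2/9))/(-36 - 1) = -80/9/(-37) = -80/9*(-1/37) = 80/333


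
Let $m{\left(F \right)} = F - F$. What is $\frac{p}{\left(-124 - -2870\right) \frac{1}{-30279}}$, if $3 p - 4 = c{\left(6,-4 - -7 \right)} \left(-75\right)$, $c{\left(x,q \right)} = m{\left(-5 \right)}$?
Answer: $- \frac{20186}{1373} \approx -14.702$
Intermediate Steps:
$m{\left(F \right)} = 0$
$c{\left(x,q \right)} = 0$
$p = \frac{4}{3}$ ($p = \frac{4}{3} + \frac{0 \left(-75\right)}{3} = \frac{4}{3} + \frac{1}{3} \cdot 0 = \frac{4}{3} + 0 = \frac{4}{3} \approx 1.3333$)
$\frac{p}{\left(-124 - -2870\right) \frac{1}{-30279}} = \frac{4}{3 \frac{-124 - -2870}{-30279}} = \frac{4}{3 \left(-124 + 2870\right) \left(- \frac{1}{30279}\right)} = \frac{4}{3 \cdot 2746 \left(- \frac{1}{30279}\right)} = \frac{4}{3 \left(- \frac{2746}{30279}\right)} = \frac{4}{3} \left(- \frac{30279}{2746}\right) = - \frac{20186}{1373}$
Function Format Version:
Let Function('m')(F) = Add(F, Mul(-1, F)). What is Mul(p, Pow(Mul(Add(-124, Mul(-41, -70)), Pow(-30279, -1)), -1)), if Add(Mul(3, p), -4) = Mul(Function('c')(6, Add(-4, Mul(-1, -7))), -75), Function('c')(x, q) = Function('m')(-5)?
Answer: Rational(-20186, 1373) ≈ -14.702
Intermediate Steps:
Function('m')(F) = 0
Function('c')(x, q) = 0
p = Rational(4, 3) (p = Add(Rational(4, 3), Mul(Rational(1, 3), Mul(0, -75))) = Add(Rational(4, 3), Mul(Rational(1, 3), 0)) = Add(Rational(4, 3), 0) = Rational(4, 3) ≈ 1.3333)
Mul(p, Pow(Mul(Add(-124, Mul(-41, -70)), Pow(-30279, -1)), -1)) = Mul(Rational(4, 3), Pow(Mul(Add(-124, Mul(-41, -70)), Pow(-30279, -1)), -1)) = Mul(Rational(4, 3), Pow(Mul(Add(-124, 2870), Rational(-1, 30279)), -1)) = Mul(Rational(4, 3), Pow(Mul(2746, Rational(-1, 30279)), -1)) = Mul(Rational(4, 3), Pow(Rational(-2746, 30279), -1)) = Mul(Rational(4, 3), Rational(-30279, 2746)) = Rational(-20186, 1373)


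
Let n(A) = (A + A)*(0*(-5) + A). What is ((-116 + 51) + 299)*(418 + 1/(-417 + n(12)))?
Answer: 4205838/43 ≈ 97810.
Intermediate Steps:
n(A) = 2*A² (n(A) = (2*A)*(0 + A) = (2*A)*A = 2*A²)
((-116 + 51) + 299)*(418 + 1/(-417 + n(12))) = ((-116 + 51) + 299)*(418 + 1/(-417 + 2*12²)) = (-65 + 299)*(418 + 1/(-417 + 2*144)) = 234*(418 + 1/(-417 + 288)) = 234*(418 + 1/(-129)) = 234*(418 - 1/129) = 234*(53921/129) = 4205838/43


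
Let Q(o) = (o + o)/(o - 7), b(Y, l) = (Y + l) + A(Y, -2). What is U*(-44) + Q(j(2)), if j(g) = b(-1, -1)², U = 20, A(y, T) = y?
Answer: -871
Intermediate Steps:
b(Y, l) = l + 2*Y (b(Y, l) = (Y + l) + Y = l + 2*Y)
j(g) = 9 (j(g) = (-1 + 2*(-1))² = (-1 - 2)² = (-3)² = 9)
Q(o) = 2*o/(-7 + o) (Q(o) = (2*o)/(-7 + o) = 2*o/(-7 + o))
U*(-44) + Q(j(2)) = 20*(-44) + 2*9/(-7 + 9) = -880 + 2*9/2 = -880 + 2*9*(½) = -880 + 9 = -871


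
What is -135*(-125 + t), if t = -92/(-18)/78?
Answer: 219260/13 ≈ 16866.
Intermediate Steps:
t = 23/351 (t = -92*(-1/18)*(1/78) = (46/9)*(1/78) = 23/351 ≈ 0.065527)
-135*(-125 + t) = -135*(-125 + 23/351) = -135*(-43852/351) = 219260/13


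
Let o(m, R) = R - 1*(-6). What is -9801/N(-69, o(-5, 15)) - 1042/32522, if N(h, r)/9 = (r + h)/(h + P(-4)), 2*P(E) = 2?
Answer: -100348715/65044 ≈ -1542.8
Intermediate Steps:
o(m, R) = 6 + R (o(m, R) = R + 6 = 6 + R)
P(E) = 1 (P(E) = (1/2)*2 = 1)
N(h, r) = 9*(h + r)/(1 + h) (N(h, r) = 9*((r + h)/(h + 1)) = 9*((h + r)/(1 + h)) = 9*(h + r)/(1 + h))
-9801/N(-69, o(-5, 15)) - 1042/32522 = -9801*(1 - 69)/(9*(-69 + (6 + 15))) - 1042/32522 = -9801*(-68/(9*(-69 + 21))) - 1042*1/32522 = -9801/(9*(-1/68)*(-48)) - 521/16261 = -9801/108/17 - 521/16261 = -9801*17/108 - 521/16261 = -6171/4 - 521/16261 = -100348715/65044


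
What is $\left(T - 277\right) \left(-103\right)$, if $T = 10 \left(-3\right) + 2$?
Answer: $31415$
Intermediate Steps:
$T = -28$ ($T = -30 + 2 = -28$)
$\left(T - 277\right) \left(-103\right) = \left(-28 - 277\right) \left(-103\right) = \left(-305\right) \left(-103\right) = 31415$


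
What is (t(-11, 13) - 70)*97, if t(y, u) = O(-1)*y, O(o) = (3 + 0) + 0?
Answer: -9991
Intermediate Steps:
O(o) = 3 (O(o) = 3 + 0 = 3)
t(y, u) = 3*y
(t(-11, 13) - 70)*97 = (3*(-11) - 70)*97 = (-33 - 70)*97 = -103*97 = -9991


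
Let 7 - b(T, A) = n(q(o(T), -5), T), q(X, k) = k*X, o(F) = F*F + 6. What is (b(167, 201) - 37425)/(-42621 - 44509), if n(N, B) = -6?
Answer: 18706/43565 ≈ 0.42938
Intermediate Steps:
o(F) = 6 + F² (o(F) = F² + 6 = 6 + F²)
q(X, k) = X*k
b(T, A) = 13 (b(T, A) = 7 - 1*(-6) = 7 + 6 = 13)
(b(167, 201) - 37425)/(-42621 - 44509) = (13 - 37425)/(-42621 - 44509) = -37412/(-87130) = -37412*(-1/87130) = 18706/43565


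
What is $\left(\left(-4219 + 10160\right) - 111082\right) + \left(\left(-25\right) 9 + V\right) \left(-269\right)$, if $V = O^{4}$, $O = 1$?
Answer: $-44885$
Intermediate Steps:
$V = 1$ ($V = 1^{4} = 1$)
$\left(\left(-4219 + 10160\right) - 111082\right) + \left(\left(-25\right) 9 + V\right) \left(-269\right) = \left(\left(-4219 + 10160\right) - 111082\right) + \left(\left(-25\right) 9 + 1\right) \left(-269\right) = \left(5941 - 111082\right) + \left(-225 + 1\right) \left(-269\right) = -105141 - -60256 = -105141 + 60256 = -44885$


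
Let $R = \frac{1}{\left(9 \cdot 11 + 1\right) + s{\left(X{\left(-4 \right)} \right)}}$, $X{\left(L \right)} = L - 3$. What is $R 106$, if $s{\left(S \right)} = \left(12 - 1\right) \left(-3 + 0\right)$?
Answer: $\frac{106}{67} \approx 1.5821$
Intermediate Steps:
$X{\left(L \right)} = -3 + L$ ($X{\left(L \right)} = L - 3 = -3 + L$)
$s{\left(S \right)} = -33$ ($s{\left(S \right)} = 11 \left(-3\right) = -33$)
$R = \frac{1}{67}$ ($R = \frac{1}{\left(9 \cdot 11 + 1\right) - 33} = \frac{1}{\left(99 + 1\right) - 33} = \frac{1}{100 - 33} = \frac{1}{67} \approx 0.014925$)
$R 106 = \frac{1}{67} \cdot 106 = \frac{106}{67}$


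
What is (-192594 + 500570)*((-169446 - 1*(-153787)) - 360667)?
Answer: -115899376176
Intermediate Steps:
(-192594 + 500570)*((-169446 - 1*(-153787)) - 360667) = 307976*((-169446 + 153787) - 360667) = 307976*(-15659 - 360667) = 307976*(-376326) = -115899376176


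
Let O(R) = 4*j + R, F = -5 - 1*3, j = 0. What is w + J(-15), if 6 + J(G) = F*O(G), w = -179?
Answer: -65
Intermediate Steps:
F = -8 (F = -5 - 3 = -8)
O(R) = R (O(R) = 4*0 + R = 0 + R = R)
J(G) = -6 - 8*G
w + J(-15) = -179 + (-6 - 8*(-15)) = -179 + (-6 + 120) = -179 + 114 = -65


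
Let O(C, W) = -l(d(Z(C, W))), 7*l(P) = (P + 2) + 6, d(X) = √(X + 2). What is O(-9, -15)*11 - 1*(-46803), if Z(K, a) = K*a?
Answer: 327533/7 - 11*√137/7 ≈ 46772.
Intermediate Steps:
d(X) = √(2 + X)
l(P) = 8/7 + P/7 (l(P) = ((P + 2) + 6)/7 = ((2 + P) + 6)/7 = (8 + P)/7 = 8/7 + P/7)
O(C, W) = -8/7 - √(2 + C*W)/7 (O(C, W) = -(8/7 + √(2 + C*W)/7) = -8/7 - √(2 + C*W)/7)
O(-9, -15)*11 - 1*(-46803) = (-8/7 - √(2 - 9*(-15))/7)*11 - 1*(-46803) = (-8/7 - √(2 + 135)/7)*11 + 46803 = (-8/7 - √137/7)*11 + 46803 = (-88/7 - 11*√137/7) + 46803 = 327533/7 - 11*√137/7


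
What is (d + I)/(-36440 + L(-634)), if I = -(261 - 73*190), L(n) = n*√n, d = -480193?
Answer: 2125290120/197839213 - 36976782*I*√634/197839213 ≈ 10.743 - 4.7061*I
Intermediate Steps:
L(n) = n^(3/2)
I = 13609 (I = -(261 - 13870) = -1*(-13609) = 13609)
(d + I)/(-36440 + L(-634)) = (-480193 + 13609)/(-36440 + (-634)^(3/2)) = -466584/(-36440 - 634*I*√634)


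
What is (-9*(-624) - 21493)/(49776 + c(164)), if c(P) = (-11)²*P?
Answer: -15877/69620 ≈ -0.22805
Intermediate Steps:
c(P) = 121*P
(-9*(-624) - 21493)/(49776 + c(164)) = (-9*(-624) - 21493)/(49776 + 121*164) = (5616 - 21493)/(49776 + 19844) = -15877/69620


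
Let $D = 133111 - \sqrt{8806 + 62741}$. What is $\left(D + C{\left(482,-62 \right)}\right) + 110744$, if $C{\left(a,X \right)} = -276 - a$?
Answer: $243097 - \sqrt{71547} \approx 2.4283 \cdot 10^{5}$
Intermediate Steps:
$D = 133111 - \sqrt{71547} \approx 1.3284 \cdot 10^{5}$
$\left(D + C{\left(482,-62 \right)}\right) + 110744 = \left(\left(133111 - \sqrt{71547}\right) - 758\right) + 110744 = \left(132353 - \sqrt{71547}\right) + 110744 = 243097 - \sqrt{71547}$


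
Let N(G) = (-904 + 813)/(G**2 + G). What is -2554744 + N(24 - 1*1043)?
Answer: -2650143250539/1037342 ≈ -2.5547e+6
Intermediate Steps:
N(G) = -91/(G + G**2)
-2554744 + N(24 - 1*1043) = -2554744 - 91/((24 - 1*1043)*(1 + (24 - 1*1043))) = -2554744 - 91/((24 - 1043)*(1 + (24 - 1043))) = -2554744 - 91/(-1019*(1 - 1019)) = -2554744 - 91*(-1/1019)/(-1018) = -2554744 - 91*(-1/1019)*(-1/1018) = -2554744 - 91/1037342 = -2650143250539/1037342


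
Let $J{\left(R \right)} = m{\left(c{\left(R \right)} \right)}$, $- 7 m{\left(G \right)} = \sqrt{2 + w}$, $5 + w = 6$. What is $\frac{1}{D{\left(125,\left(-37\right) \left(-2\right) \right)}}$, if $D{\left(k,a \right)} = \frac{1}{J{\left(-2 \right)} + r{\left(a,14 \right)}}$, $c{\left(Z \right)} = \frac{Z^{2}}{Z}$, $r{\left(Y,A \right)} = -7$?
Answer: $-7 - \frac{\sqrt{3}}{7} \approx -7.2474$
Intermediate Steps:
$w = 1$ ($w = -5 + 6 = 1$)
$c{\left(Z \right)} = Z$
$m{\left(G \right)} = - \frac{\sqrt{3}}{7}$ ($m{\left(G \right)} = - \frac{\sqrt{2 + 1}}{7} = - \frac{\sqrt{3}}{7}$)
$J{\left(R \right)} = - \frac{\sqrt{3}}{7}$
$D{\left(k,a \right)} = \frac{1}{-7 - \frac{\sqrt{3}}{7}}$ ($D{\left(k,a \right)} = \frac{1}{- \frac{\sqrt{3}}{7} - 7} = \frac{1}{-7 - \frac{\sqrt{3}}{7}}$)
$\frac{1}{D{\left(125,\left(-37\right) \left(-2\right) \right)}} = \frac{1}{- \frac{343}{2398} + \frac{7 \sqrt{3}}{2398}}$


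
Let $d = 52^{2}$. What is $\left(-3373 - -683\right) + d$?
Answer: $14$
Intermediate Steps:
$d = 2704$
$\left(-3373 - -683\right) + d = \left(-3373 - -683\right) + 2704 = \left(-3373 + \left(-959 + 1642\right)\right) + 2704 = \left(-3373 + 683\right) + 2704 = -2690 + 2704 = 14$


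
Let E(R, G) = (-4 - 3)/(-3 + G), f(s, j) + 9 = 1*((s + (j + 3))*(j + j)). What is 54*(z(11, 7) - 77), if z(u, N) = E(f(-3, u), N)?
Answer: -8505/2 ≈ -4252.5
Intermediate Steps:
f(s, j) = -9 + 2*j*(3 + j + s) (f(s, j) = -9 + 1*((s + (j + 3))*(j + j)) = -9 + 1*((s + (3 + j))*(2*j)) = -9 + 1*((3 + j + s)*(2*j)) = -9 + 1*(2*j*(3 + j + s)) = -9 + 2*j*(3 + j + s))
E(R, G) = -7/(-3 + G)
z(u, N) = -7/(-3 + N)
54*(z(11, 7) - 77) = 54*(-7/(-3 + 7) - 77) = 54*(-7/4 - 77) = 54*(-315/4) = -8505/2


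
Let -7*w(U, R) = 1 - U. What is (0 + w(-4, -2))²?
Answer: 25/49 ≈ 0.51020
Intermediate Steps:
w(U, R) = -⅐ + U/7 (w(U, R) = -(1 - U)/7 = -⅐ + U/7)
(0 + w(-4, -2))² = (0 + (-⅐ + (⅐)*(-4)))² = (0 + (-⅐ - 4/7))² = (0 - 5/7)² = (-5/7)² = 25/49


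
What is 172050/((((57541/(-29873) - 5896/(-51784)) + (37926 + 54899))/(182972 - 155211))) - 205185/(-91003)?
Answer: 84052177334284274906955/1633415355309591799 ≈ 51458.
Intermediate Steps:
172050/((((57541/(-29873) - 5896/(-51784)) + (37926 + 54899))/(182972 - 155211))) - 205185/(-91003) = 172050/((((57541*(-1/29873) - 5896*(-1/51784)) + 92825)/27761)) - 205185*(-1/91003) = 172050/((((-57541/29873 + 737/6473) + 92825)*(1/27761))) + 205185/91003 = 172050/(((-350446492/193367929 + 92825)*(1/27761))) + 205185/91003 = 172050/(((17949027562933/193367929)*(1/27761))) + 205185/91003 = 172050/(17949027562933/5368087076969) + 205185/91003 = 172050*(5368087076969/17949027562933) + 205185/91003 = 923579381592516450/17949027562933 + 205185/91003 = 84052177334284274906955/1633415355309591799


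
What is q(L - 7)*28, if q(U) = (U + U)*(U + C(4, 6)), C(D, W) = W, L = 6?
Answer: -280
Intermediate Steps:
q(U) = 2*U*(6 + U) (q(U) = (U + U)*(U + 6) = (2*U)*(6 + U) = 2*U*(6 + U))
q(L - 7)*28 = (2*(6 - 7)*(6 + (6 - 7)))*28 = (2*(-1)*(6 - 1))*28 = (2*(-1)*5)*28 = -10*28 = -280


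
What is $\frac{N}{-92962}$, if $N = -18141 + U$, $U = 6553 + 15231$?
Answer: $- \frac{3643}{92962} \approx -0.039188$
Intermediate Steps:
$U = 21784$
$N = 3643$ ($N = -18141 + 21784 = 3643$)
$\frac{N}{-92962} = \frac{3643}{-92962} = 3643 \left(- \frac{1}{92962}\right) = - \frac{3643}{92962}$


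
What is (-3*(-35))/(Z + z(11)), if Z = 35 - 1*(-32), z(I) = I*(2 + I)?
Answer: 1/2 ≈ 0.50000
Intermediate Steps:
Z = 67 (Z = 35 + 32 = 67)
(-3*(-35))/(Z + z(11)) = (-3*(-35))/(67 + 11*(2 + 11)) = 105/(67 + 11*13) = 105/(67 + 143) = 105/210 = 105*(1/210) = 1/2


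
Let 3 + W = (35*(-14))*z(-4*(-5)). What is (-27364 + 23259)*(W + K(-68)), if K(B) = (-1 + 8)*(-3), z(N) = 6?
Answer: 12167220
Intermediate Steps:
W = -2943 (W = -3 + (35*(-14))*6 = -3 - 490*6 = -3 - 2940 = -2943)
K(B) = -21 (K(B) = 7*(-3) = -21)
(-27364 + 23259)*(W + K(-68)) = (-27364 + 23259)*(-2943 - 21) = -4105*(-2964) = 12167220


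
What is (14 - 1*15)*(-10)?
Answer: 10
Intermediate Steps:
(14 - 1*15)*(-10) = (14 - 15)*(-10) = -1*(-10) = 10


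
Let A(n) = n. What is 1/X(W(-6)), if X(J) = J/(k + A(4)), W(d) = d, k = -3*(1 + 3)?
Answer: 4/3 ≈ 1.3333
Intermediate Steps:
k = -12 (k = -3*4 = -12)
X(J) = -J/8 (X(J) = J/(-12 + 4) = J/(-8) = -J/8)
1/X(W(-6)) = 1/(-⅛*(-6)) = 1/(¾) = 4/3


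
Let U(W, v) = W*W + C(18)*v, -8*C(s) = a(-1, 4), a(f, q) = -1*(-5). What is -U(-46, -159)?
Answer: -17723/8 ≈ -2215.4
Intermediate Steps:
a(f, q) = 5
C(s) = -5/8 (C(s) = -⅛*5 = -5/8)
U(W, v) = W² - 5*v/8 (U(W, v) = W*W - 5*v/8 = W² - 5*v/8)
-U(-46, -159) = -((-46)² - 5/8*(-159)) = -(2116 + 795/8) = -1*17723/8 = -17723/8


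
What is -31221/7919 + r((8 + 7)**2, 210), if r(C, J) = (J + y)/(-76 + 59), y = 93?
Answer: -2930214/134623 ≈ -21.766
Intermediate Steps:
r(C, J) = -93/17 - J/17 (r(C, J) = (J + 93)/(-76 + 59) = (93 + J)/(-17) = (93 + J)*(-1/17) = -93/17 - J/17)
-31221/7919 + r((8 + 7)**2, 210) = -31221/7919 + (-93/17 - 1/17*210) = -31221*1/7919 + (-93/17 - 210/17) = -31221/7919 - 303/17 = -2930214/134623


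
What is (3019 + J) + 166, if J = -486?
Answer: 2699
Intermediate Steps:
(3019 + J) + 166 = (3019 - 486) + 166 = 2533 + 166 = 2699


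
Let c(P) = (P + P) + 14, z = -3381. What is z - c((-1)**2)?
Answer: -3397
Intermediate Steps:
c(P) = 14 + 2*P (c(P) = 2*P + 14 = 14 + 2*P)
z - c((-1)**2) = -3381 - (14 + 2*(-1)**2) = -3381 - (14 + 2*1) = -3381 - (14 + 2) = -3381 - 1*16 = -3381 - 16 = -3397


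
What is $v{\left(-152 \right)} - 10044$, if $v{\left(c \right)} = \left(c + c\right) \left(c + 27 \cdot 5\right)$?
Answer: $-4876$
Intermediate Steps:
$v{\left(c \right)} = 2 c \left(135 + c\right)$ ($v{\left(c \right)} = 2 c \left(c + 135\right) = 2 c \left(135 + c\right)$)
$v{\left(-152 \right)} - 10044 = 2 \left(-152\right) \left(135 - 152\right) - 10044 = 2 \left(-152\right) \left(-17\right) - 10044 = 5168 - 10044 = -4876$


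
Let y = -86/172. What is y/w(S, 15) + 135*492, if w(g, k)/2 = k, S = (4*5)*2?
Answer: 3985199/60 ≈ 66420.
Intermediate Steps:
S = 40 (S = 20*2 = 40)
w(g, k) = 2*k
y = -½ (y = -86*1/172 = -½ ≈ -0.50000)
y/w(S, 15) + 135*492 = -1/(2*(2*15)) + 135*492 = -½/30 + 66420 = -½*1/30 + 66420 = -1/60 + 66420 = 3985199/60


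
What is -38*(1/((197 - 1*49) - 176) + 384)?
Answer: -204269/14 ≈ -14591.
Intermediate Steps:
-38*(1/((197 - 1*49) - 176) + 384) = -38*(1/((197 - 49) - 176) + 384) = -38*(1/(148 - 176) + 384) = -38*(1/(-28) + 384) = -38*(-1/28 + 384) = -38*10751/28 = -204269/14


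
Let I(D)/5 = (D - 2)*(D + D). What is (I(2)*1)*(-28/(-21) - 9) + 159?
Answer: 159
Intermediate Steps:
I(D) = 10*D*(-2 + D) (I(D) = 5*((D - 2)*(D + D)) = 5*((-2 + D)*(2*D)) = 5*(2*D*(-2 + D)) = 10*D*(-2 + D))
(I(2)*1)*(-28/(-21) - 9) + 159 = ((10*2*(-2 + 2))*1)*(-28/(-21) - 9) + 159 = ((10*2*0)*1)*(-28*(-1/21) - 9) + 159 = (0*1)*(4/3 - 9) + 159 = 0*(-23/3) + 159 = 0 + 159 = 159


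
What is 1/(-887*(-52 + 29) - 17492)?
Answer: 1/2909 ≈ 0.00034376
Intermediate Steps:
1/(-887*(-52 + 29) - 17492) = 1/(-887*(-23) - 17492) = 1/(20401 - 17492) = 1/2909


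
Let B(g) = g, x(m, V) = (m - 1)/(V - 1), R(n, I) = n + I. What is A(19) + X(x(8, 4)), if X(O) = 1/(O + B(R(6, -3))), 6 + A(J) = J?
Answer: 211/16 ≈ 13.188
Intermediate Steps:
R(n, I) = I + n
x(m, V) = (-1 + m)/(-1 + V)
A(J) = -6 + J
X(O) = 1/(3 + O) (X(O) = 1/(O + (-3 + 6)) = 1/(O + 3) = 1/(3 + O))
A(19) + X(x(8, 4)) = (-6 + 19) + 1/(3 + (-1 + 8)/(-1 + 4)) = 13 + 1/(3 + 7/3) = 13 + 1/(16/3) = 13 + 3/16 = 211/16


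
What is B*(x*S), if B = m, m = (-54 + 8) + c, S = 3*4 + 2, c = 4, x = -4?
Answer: 2352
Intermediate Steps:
S = 14 (S = 12 + 2 = 14)
m = -42 (m = (-54 + 8) + 4 = -46 + 4 = -42)
B = -42
B*(x*S) = -(-168)*14 = -42*(-56) = 2352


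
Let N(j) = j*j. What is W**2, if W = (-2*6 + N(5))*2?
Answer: 676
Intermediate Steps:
N(j) = j**2
W = 26 (W = (-2*6 + 5**2)*2 = (-12 + 25)*2 = 13*2 = 26)
W**2 = 26**2 = 676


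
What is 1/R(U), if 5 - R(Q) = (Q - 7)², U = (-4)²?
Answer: -1/76 ≈ -0.013158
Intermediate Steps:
U = 16
R(Q) = 5 - (-7 + Q)² (R(Q) = 5 - (Q - 7)² = 5 - (-7 + Q)²)
1/R(U) = 1/(5 - (-7 + 16)²) = 1/(5 - 1*9²) = 1/(5 - 1*81) = 1/(5 - 81) = 1/(-76) = -1/76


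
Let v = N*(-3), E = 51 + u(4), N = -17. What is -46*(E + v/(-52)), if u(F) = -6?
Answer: -52647/26 ≈ -2024.9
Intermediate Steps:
E = 45 (E = 51 - 6 = 45)
v = 51 (v = -17*(-3) = 51)
-46*(E + v/(-52)) = -46*(45 + 51/(-52)) = -46*(45 + 51*(-1/52)) = -46*(45 - 51/52) = -46*2289/52 = -52647/26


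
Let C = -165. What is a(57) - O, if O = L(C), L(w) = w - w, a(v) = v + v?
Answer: 114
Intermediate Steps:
a(v) = 2*v
L(w) = 0
O = 0
a(57) - O = 2*57 - 1*0 = 114 + 0 = 114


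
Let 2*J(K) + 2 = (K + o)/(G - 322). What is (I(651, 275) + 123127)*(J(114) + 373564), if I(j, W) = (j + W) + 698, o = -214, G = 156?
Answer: 3867998817254/83 ≈ 4.6602e+10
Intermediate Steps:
I(j, W) = 698 + W + j (I(j, W) = (W + j) + 698 = 698 + W + j)
J(K) = -59/166 - K/332 (J(K) = -1 + ((K - 214)/(156 - 322))/2 = -1 + ((-214 + K)/(-166))/2 = -1 + ((-214 + K)*(-1/166))/2 = -1 + (107/83 - K/166)/2 = -1 + (107/166 - K/332) = -59/166 - K/332)
(I(651, 275) + 123127)*(J(114) + 373564) = ((698 + 275 + 651) + 123127)*((-59/166 - 1/332*114) + 373564) = (1624 + 123127)*((-59/166 - 57/166) + 373564) = 124751*(-58/83 + 373564) = 124751*(31005754/83) = 3867998817254/83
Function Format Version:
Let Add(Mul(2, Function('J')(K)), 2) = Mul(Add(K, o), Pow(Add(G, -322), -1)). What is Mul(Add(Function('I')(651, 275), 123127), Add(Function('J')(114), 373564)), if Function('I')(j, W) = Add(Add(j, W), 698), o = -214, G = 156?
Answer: Rational(3867998817254, 83) ≈ 4.6602e+10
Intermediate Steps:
Function('I')(j, W) = Add(698, W, j) (Function('I')(j, W) = Add(Add(W, j), 698) = Add(698, W, j))
Function('J')(K) = Add(Rational(-59, 166), Mul(Rational(-1, 332), K)) (Function('J')(K) = Add(-1, Mul(Rational(1, 2), Mul(Add(K, -214), Pow(Add(156, -322), -1)))) = Add(-1, Mul(Rational(1, 2), Mul(Add(-214, K), Pow(-166, -1)))) = Add(-1, Mul(Rational(1, 2), Mul(Add(-214, K), Rational(-1, 166)))) = Add(-1, Mul(Rational(1, 2), Add(Rational(107, 83), Mul(Rational(-1, 166), K)))) = Add(-1, Add(Rational(107, 166), Mul(Rational(-1, 332), K))) = Add(Rational(-59, 166), Mul(Rational(-1, 332), K)))
Mul(Add(Function('I')(651, 275), 123127), Add(Function('J')(114), 373564)) = Mul(Add(Add(698, 275, 651), 123127), Add(Add(Rational(-59, 166), Mul(Rational(-1, 332), 114)), 373564)) = Mul(Add(1624, 123127), Add(Add(Rational(-59, 166), Rational(-57, 166)), 373564)) = Mul(124751, Add(Rational(-58, 83), 373564)) = Mul(124751, Rational(31005754, 83)) = Rational(3867998817254, 83)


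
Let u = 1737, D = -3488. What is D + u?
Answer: -1751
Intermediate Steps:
D + u = -3488 + 1737 = -1751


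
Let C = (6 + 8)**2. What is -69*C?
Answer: -13524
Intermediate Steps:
C = 196 (C = 14**2 = 196)
-69*C = -69*196 = -13524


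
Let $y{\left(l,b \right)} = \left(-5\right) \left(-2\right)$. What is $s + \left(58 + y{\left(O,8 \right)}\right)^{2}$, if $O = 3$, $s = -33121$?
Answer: $-28497$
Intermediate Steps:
$y{\left(l,b \right)} = 10$
$s + \left(58 + y{\left(O,8 \right)}\right)^{2} = -33121 + \left(58 + 10\right)^{2} = -33121 + 68^{2} = -33121 + 4624 = -28497$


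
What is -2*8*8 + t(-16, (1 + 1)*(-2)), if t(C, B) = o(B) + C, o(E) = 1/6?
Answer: -863/6 ≈ -143.83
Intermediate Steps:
o(E) = ⅙
t(C, B) = ⅙ + C
-2*8*8 + t(-16, (1 + 1)*(-2)) = -2*8*8 + (⅙ - 16) = -16*8 - 95/6 = -128 - 95/6 = -863/6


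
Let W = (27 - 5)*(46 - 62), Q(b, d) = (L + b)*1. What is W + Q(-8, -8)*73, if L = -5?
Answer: -1301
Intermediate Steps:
Q(b, d) = -5 + b (Q(b, d) = (-5 + b)*1 = -5 + b)
W = -352 (W = 22*(-16) = -352)
W + Q(-8, -8)*73 = -352 + (-5 - 8)*73 = -352 - 13*73 = -352 - 949 = -1301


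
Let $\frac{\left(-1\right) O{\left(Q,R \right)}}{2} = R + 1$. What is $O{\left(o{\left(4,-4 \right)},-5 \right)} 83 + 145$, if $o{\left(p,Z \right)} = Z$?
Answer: $809$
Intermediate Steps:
$O{\left(Q,R \right)} = -2 - 2 R$ ($O{\left(Q,R \right)} = - 2 \left(R + 1\right) = - 2 \left(1 + R\right) = -2 - 2 R$)
$O{\left(o{\left(4,-4 \right)},-5 \right)} 83 + 145 = \left(-2 - -10\right) 83 + 145 = \left(-2 + 10\right) 83 + 145 = 8 \cdot 83 + 145 = 664 + 145 = 809$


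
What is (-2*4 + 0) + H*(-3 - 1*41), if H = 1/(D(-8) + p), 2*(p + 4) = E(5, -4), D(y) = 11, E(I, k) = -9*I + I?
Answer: -60/13 ≈ -4.6154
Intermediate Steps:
E(I, k) = -8*I
p = -24 (p = -4 + (-8*5)/2 = -4 + (½)*(-40) = -4 - 20 = -24)
H = -1/13 (H = 1/(11 - 24) = 1/(-13) = -1/13 ≈ -0.076923)
(-2*4 + 0) + H*(-3 - 1*41) = (-2*4 + 0) - (-3 - 1*41)/13 = (-8 + 0) - (-3 - 41)/13 = -8 - 1/13*(-44) = -8 + 44/13 = -60/13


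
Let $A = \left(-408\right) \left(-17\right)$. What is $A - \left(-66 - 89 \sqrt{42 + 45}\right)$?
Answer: $7002 + 89 \sqrt{87} \approx 7832.1$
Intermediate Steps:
$A = 6936$
$A - \left(-66 - 89 \sqrt{42 + 45}\right) = 6936 - \left(-66 - 89 \sqrt{42 + 45}\right) = 6936 - \left(-66 - 89 \sqrt{87}\right) = 6936 + \left(66 + 89 \sqrt{87}\right) = 7002 + 89 \sqrt{87}$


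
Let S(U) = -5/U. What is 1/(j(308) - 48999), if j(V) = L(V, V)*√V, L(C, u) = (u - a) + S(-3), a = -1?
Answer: -440991/21340581817 - 5592*√77/21340581817 ≈ -2.2964e-5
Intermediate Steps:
L(C, u) = 8/3 + u (L(C, u) = (u - 1*(-1)) - 5/(-3) = (u + 1) - 5*(-⅓) = (1 + u) + 5/3 = 8/3 + u)
j(V) = √V*(8/3 + V) (j(V) = (8/3 + V)*√V = √V*(8/3 + V))
1/(j(308) - 48999) = 1/(√308*(8/3 + 308) - 48999) = 1/((2*√77)*(932/3) - 48999) = 1/(1864*√77/3 - 48999) = 1/(-48999 + 1864*√77/3)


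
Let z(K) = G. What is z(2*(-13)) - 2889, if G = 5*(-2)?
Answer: -2899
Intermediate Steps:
G = -10
z(K) = -10
z(2*(-13)) - 2889 = -10 - 2889 = -2899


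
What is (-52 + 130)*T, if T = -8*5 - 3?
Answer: -3354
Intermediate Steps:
T = -43 (T = -40 - 3 = -43)
(-52 + 130)*T = (-52 + 130)*(-43) = 78*(-43) = -3354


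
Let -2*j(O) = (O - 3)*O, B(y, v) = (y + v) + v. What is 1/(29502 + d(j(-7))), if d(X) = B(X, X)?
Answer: 1/29397 ≈ 3.4017e-5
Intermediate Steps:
B(y, v) = y + 2*v (B(y, v) = (v + y) + v = y + 2*v)
j(O) = -O*(-3 + O)/2 (j(O) = -(O - 3)*O/2 = -(-3 + O)*O/2 = -O*(-3 + O)/2)
d(X) = 3*X (d(X) = X + 2*X = 3*X)
1/(29502 + d(j(-7))) = 1/(29502 + 3*((½)*(-7)*(3 - 1*(-7)))) = 1/(29502 + 3*((½)*(-7)*(3 + 7))) = 1/(29502 + 3*((½)*(-7)*10)) = 1/(29502 + 3*(-35)) = 1/(29502 - 105) = 1/29397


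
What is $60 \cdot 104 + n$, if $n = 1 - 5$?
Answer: $6236$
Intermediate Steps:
$n = -4$ ($n = 1 - 5 = -4$)
$60 \cdot 104 + n = 60 \cdot 104 - 4 = 6240 - 4 = 6236$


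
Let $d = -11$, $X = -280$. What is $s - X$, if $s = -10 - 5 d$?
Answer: $325$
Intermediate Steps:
$s = 45$ ($s = -10 - -55 = -10 + 55 = 45$)
$s - X = 45 - -280 = 45 + 280 = 325$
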